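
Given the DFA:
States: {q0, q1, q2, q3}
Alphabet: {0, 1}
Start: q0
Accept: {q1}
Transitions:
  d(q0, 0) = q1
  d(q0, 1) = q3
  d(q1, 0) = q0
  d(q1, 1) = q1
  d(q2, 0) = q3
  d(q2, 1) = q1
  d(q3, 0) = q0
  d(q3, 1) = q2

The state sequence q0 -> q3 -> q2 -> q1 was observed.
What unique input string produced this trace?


Trace back each transition to find the symbol:
  q0 --[1]--> q3
  q3 --[1]--> q2
  q2 --[1]--> q1

"111"


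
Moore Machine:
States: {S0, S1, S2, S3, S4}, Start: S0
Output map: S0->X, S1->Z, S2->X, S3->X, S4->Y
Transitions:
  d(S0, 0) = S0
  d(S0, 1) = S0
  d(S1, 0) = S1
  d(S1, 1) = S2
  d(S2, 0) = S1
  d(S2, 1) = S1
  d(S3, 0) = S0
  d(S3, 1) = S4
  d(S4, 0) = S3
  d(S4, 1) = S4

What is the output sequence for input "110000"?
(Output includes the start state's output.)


Start: S0 (output X)
  --1--> S0 (output X)
  --1--> S0 (output X)
  --0--> S0 (output X)
  --0--> S0 (output X)
  --0--> S0 (output X)
  --0--> S0 (output X)

"XXXXXXX"


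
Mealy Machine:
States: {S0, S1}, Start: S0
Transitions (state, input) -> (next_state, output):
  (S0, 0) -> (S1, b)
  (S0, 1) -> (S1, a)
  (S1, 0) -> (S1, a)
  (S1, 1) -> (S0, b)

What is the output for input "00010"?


Step-by-step:
  (S0, 0) -> (S1, b)
  (S1, 0) -> (S1, a)
  (S1, 0) -> (S1, a)
  (S1, 1) -> (S0, b)
  (S0, 0) -> (S1, b)

"baabb"


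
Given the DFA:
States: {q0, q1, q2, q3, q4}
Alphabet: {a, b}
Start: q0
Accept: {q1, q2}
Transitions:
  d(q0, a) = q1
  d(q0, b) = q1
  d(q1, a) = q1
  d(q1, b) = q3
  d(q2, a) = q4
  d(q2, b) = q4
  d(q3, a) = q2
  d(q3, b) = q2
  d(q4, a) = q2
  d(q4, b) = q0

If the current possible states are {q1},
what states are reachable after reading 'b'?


Apply transition on 'b' from each current state:
  d(q1, b) = q3

{q3}


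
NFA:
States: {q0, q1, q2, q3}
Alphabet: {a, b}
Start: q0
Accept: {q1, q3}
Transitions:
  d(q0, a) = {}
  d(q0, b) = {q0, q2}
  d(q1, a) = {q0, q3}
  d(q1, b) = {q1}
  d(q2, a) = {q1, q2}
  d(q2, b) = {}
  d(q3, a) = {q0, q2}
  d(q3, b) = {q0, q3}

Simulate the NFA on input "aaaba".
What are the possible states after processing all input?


Start: {q0}
  --a--> {}
  --a--> {}
  --a--> {}
  --b--> {}
  --a--> {}

{} (empty set, no valid transitions)


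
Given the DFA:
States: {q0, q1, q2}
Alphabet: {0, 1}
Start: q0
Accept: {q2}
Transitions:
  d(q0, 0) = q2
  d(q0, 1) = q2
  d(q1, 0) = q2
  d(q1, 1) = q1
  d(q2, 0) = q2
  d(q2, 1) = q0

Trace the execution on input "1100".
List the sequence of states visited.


Input: 1100
d(q0, 1) = q2
d(q2, 1) = q0
d(q0, 0) = q2
d(q2, 0) = q2


q0 -> q2 -> q0 -> q2 -> q2


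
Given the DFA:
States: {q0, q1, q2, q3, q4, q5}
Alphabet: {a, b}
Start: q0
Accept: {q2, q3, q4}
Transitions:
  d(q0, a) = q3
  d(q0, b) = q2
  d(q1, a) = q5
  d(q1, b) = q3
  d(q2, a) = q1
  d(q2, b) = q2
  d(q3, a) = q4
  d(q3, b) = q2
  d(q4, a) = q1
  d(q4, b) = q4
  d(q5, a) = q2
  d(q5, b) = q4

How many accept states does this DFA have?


Accept states listed: {q2, q3, q4}
Counting: q2(1) q3(2) q4(3)

3


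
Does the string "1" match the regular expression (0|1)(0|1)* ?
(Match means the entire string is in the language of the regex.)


|string| = 1; first = '1'; last = '1'

Yes, "1" matches (0|1)(0|1)*


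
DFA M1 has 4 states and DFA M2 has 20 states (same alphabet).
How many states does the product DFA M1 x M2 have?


Product construction pairs every M1 state with every M2 state.
4 * 20 = 80

80


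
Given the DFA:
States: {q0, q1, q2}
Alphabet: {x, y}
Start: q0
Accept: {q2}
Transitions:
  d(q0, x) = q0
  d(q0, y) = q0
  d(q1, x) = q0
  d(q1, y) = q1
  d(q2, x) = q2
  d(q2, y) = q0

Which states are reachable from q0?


BFS from q0:
  layer 0: {q0}

{q0}


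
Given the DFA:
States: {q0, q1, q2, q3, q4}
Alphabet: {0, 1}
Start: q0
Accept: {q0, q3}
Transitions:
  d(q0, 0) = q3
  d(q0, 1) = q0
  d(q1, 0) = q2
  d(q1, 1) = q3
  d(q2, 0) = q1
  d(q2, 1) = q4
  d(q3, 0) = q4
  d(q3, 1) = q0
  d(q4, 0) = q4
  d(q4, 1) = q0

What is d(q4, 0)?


Looking up transition d(q4, 0)

q4


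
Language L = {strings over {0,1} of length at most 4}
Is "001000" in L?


length = 6

No, "001000" is not in L


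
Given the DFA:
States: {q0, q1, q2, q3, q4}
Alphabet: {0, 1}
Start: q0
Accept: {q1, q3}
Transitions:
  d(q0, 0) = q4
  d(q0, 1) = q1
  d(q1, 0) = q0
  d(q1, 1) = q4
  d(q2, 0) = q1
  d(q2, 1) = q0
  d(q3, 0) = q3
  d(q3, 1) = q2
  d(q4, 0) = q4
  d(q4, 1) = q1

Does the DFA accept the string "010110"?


Trace: q0 -> q4 -> q1 -> q0 -> q1 -> q4 -> q4
Final state: q4
Accept states: {q1, q3}

No, rejected (final state q4 is not an accept state)


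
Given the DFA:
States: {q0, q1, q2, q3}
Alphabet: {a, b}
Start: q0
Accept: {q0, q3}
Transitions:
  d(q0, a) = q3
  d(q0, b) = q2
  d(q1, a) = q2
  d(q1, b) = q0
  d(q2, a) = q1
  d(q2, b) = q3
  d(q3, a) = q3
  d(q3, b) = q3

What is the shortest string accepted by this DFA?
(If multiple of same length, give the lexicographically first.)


BFS by string length (lex-first path to each state shown):
  len 0: q0<-""
Found accept state at length 0.

"" (empty string)


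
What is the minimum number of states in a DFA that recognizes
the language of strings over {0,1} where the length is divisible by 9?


States track (length) mod 9.
Need 9 states: one per remainder 0..8; accept = remainder 0.

9


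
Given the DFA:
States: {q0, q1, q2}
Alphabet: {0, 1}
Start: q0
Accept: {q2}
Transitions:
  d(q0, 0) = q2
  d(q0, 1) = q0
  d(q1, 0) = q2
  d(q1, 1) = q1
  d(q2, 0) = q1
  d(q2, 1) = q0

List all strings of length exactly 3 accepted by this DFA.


All strings of length 3: 8 total
Accepted: 3

"000", "010", "110"


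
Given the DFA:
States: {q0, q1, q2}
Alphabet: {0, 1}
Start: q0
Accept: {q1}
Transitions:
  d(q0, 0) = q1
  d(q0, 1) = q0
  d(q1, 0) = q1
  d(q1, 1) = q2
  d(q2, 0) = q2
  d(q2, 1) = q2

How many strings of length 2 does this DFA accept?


Enumerating all length-2 strings:
  "00" -> q1 [accept]
  "01" -> q2 [reject]
  "10" -> q1 [accept]
  "11" -> q0 [reject]

2 out of 4


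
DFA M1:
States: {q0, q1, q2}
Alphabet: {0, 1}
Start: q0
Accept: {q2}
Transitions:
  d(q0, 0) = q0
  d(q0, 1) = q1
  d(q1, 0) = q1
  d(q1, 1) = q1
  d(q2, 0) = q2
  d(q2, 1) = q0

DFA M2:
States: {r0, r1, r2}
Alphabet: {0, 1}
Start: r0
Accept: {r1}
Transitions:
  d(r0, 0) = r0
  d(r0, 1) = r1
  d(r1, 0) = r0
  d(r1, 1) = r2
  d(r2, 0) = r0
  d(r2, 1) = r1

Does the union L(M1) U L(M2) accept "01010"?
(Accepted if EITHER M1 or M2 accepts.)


M1: final=q1 accepted=False
M2: final=r0 accepted=False

No, union rejects (neither accepts)


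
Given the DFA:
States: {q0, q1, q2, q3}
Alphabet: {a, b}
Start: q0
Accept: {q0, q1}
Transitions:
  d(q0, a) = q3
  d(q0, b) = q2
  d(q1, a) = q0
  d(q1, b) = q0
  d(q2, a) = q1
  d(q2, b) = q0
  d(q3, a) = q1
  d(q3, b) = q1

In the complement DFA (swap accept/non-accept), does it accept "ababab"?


Trace: q0 -> q3 -> q1 -> q0 -> q2 -> q1 -> q0
Final: q0
Original accept: {q0, q1}
Complement: q0 is in original accept

No, complement rejects (original accepts)


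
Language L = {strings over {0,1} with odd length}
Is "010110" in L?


length = 6; 6 mod 2 = 0

No, "010110" is not in L


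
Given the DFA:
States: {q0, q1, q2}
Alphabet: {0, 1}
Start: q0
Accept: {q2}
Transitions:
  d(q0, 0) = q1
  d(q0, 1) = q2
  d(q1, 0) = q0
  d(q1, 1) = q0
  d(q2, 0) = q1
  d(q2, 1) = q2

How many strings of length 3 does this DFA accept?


Enumerating all length-3 strings:
  "000" -> q1 [reject]
  "001" -> q2 [accept]
  "010" -> q1 [reject]
  "011" -> q2 [accept]
  "100" -> q0 [reject]
  "101" -> q0 [reject]
  "110" -> q1 [reject]
  "111" -> q2 [accept]

3 out of 8


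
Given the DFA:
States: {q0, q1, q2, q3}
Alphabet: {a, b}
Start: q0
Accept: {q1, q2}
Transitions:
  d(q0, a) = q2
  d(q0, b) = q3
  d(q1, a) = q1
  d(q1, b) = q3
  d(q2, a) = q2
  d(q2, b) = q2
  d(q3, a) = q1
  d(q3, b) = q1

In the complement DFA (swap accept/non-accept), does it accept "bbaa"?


Trace: q0 -> q3 -> q1 -> q1 -> q1
Final: q1
Original accept: {q1, q2}
Complement: q1 is in original accept

No, complement rejects (original accepts)


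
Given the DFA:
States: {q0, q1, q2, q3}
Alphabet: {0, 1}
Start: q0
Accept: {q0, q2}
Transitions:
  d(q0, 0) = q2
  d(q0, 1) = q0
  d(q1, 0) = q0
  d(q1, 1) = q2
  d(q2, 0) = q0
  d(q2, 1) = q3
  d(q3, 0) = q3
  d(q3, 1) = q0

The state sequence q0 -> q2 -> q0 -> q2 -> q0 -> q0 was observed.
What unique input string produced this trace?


Trace back each transition to find the symbol:
  q0 --[0]--> q2
  q2 --[0]--> q0
  q0 --[0]--> q2
  q2 --[0]--> q0
  q0 --[1]--> q0

"00001"


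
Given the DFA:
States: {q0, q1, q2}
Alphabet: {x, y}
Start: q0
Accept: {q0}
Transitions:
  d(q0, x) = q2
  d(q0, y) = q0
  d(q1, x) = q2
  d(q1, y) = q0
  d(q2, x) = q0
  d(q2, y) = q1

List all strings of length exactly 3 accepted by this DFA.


All strings of length 3: 8 total
Accepted: 4

"xxy", "xyy", "yxx", "yyy"


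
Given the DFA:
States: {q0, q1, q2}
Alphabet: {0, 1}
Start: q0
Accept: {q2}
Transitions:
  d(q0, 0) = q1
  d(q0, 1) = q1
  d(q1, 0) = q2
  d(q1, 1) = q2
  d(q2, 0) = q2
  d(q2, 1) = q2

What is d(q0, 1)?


Looking up transition d(q0, 1)

q1


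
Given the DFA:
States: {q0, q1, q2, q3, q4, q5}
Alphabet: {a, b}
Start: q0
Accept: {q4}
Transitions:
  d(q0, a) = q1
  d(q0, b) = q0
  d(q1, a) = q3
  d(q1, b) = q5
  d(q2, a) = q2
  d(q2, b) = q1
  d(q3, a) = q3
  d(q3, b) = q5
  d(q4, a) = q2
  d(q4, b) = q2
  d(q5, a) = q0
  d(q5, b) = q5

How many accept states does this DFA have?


Accept states listed: {q4}
Counting: q4(1)

1


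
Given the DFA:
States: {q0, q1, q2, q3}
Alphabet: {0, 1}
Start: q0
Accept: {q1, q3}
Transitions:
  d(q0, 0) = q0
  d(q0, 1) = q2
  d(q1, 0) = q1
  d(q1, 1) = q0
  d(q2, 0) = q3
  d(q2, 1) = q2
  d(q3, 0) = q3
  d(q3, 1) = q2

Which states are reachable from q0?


BFS from q0:
  layer 0: {q0}
  layer 1: {q2}
  layer 2: {q3}

{q0, q2, q3}


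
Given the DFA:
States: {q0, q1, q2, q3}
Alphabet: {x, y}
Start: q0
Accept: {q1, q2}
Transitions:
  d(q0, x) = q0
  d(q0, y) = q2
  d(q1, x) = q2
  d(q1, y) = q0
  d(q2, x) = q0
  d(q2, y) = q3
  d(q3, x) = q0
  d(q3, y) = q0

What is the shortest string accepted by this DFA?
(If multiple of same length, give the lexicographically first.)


BFS by string length (lex-first path to each state shown):
  len 0: q0<-""
  len 1: q0<-"x", q2<-"y"
Found accept state at length 1.

"y"


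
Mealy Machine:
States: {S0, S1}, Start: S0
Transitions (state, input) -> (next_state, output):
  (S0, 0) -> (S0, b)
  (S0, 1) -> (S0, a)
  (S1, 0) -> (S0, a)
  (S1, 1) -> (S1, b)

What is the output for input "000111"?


Step-by-step:
  (S0, 0) -> (S0, b)
  (S0, 0) -> (S0, b)
  (S0, 0) -> (S0, b)
  (S0, 1) -> (S0, a)
  (S0, 1) -> (S0, a)
  (S0, 1) -> (S0, a)

"bbbaaa"


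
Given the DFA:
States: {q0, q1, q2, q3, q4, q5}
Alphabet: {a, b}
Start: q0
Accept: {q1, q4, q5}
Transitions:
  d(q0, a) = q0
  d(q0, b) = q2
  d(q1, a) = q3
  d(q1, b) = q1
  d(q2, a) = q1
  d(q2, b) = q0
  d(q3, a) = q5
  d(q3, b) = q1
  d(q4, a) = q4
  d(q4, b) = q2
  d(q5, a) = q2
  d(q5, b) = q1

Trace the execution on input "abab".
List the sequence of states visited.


Input: abab
d(q0, a) = q0
d(q0, b) = q2
d(q2, a) = q1
d(q1, b) = q1


q0 -> q0 -> q2 -> q1 -> q1


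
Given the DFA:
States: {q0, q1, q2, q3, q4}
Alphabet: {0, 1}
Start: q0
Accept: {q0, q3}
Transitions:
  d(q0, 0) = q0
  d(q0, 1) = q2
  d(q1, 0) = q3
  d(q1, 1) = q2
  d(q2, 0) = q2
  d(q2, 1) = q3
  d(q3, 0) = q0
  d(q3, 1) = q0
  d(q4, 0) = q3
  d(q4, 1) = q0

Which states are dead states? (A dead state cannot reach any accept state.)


Forward reachability from each state:
  q0 -> reaches accept state q0 (live)
  q1 -> reaches accept state q0 (live)
  q2 -> reaches accept state q0 (live)
  q3 -> reaches accept state q0 (live)
  q4 -> reaches accept state q0 (live)

None (all states can reach an accept state)


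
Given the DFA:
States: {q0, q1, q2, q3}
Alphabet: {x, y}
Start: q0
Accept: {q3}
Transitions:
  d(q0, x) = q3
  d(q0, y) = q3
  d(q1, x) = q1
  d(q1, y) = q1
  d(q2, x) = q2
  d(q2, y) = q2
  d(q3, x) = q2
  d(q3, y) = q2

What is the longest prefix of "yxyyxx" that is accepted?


Run the DFA, marking each prefix where the state is accepting:
  "" -> q0 [reject]
  "y" -> q3 [accept]
  "yx" -> q2 [reject]
  "yxy" -> q2 [reject]
  "yxyy" -> q2 [reject]
  "yxyyx" -> q2 [reject]
  "yxyyxx" -> q2 [reject]

"y"


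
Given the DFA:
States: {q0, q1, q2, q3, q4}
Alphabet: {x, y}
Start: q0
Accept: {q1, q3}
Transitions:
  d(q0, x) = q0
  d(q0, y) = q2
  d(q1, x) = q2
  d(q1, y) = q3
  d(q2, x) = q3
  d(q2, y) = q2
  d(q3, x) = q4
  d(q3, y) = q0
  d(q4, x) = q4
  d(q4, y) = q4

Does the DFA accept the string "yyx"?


Trace: q0 -> q2 -> q2 -> q3
Final state: q3
Accept states: {q1, q3}

Yes, accepted (final state q3 is an accept state)


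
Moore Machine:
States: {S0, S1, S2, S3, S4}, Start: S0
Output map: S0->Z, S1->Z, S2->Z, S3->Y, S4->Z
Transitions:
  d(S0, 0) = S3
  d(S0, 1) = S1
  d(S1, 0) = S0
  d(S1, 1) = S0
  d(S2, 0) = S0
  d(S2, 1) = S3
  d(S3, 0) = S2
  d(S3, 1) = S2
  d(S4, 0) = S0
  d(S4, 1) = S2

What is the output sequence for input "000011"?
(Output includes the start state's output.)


Start: S0 (output Z)
  --0--> S3 (output Y)
  --0--> S2 (output Z)
  --0--> S0 (output Z)
  --0--> S3 (output Y)
  --1--> S2 (output Z)
  --1--> S3 (output Y)

"ZYZZYZY"


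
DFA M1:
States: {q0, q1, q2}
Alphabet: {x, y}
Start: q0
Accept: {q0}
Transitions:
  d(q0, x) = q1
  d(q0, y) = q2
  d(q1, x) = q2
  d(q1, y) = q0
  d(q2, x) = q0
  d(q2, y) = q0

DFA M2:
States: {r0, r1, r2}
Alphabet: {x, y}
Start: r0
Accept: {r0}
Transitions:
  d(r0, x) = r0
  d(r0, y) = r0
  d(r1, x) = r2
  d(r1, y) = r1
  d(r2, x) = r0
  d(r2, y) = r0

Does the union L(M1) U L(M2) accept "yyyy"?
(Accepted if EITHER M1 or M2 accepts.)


M1: final=q0 accepted=True
M2: final=r0 accepted=True

Yes, union accepts


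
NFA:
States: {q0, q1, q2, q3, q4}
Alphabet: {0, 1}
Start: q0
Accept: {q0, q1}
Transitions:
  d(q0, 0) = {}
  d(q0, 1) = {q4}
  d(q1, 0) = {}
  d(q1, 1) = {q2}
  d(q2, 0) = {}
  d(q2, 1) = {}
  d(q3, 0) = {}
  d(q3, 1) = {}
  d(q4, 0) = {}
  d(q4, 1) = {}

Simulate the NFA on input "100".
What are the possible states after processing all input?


Start: {q0}
  --1--> {q4}
  --0--> {}
  --0--> {}

{} (empty set, no valid transitions)


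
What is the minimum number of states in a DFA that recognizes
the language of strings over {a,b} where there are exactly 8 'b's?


States: count = 0, 1, ..., 8 (that's 9 states), plus a dead state for count > 8.
Total: 9 + 1 = 10. Accept = count-8 state.

10


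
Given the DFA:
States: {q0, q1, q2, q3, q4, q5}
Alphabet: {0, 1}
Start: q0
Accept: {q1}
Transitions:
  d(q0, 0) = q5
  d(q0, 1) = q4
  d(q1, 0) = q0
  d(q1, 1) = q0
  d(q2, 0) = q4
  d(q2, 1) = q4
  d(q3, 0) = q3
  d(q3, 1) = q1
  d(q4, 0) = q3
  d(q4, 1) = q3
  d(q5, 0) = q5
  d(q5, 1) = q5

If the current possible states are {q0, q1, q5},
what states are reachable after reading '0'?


Apply transition on '0' from each current state:
  d(q0, 0) = q5
  d(q1, 0) = q0
  d(q5, 0) = q5

{q0, q5}


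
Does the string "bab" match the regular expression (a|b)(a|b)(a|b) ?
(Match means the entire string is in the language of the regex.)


|string| = 3; first = 'b'; last = 'b'

Yes, "bab" matches (a|b)(a|b)(a|b)


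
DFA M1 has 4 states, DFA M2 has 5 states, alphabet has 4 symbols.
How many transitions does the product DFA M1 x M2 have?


Product DFA has 4 * 5 = 20 states.
Each has 4 transitions: 20 * 4 = 80

80


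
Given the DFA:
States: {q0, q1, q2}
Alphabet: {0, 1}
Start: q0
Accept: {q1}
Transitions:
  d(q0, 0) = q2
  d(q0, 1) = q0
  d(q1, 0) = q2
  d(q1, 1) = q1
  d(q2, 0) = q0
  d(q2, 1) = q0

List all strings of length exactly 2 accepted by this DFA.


All strings of length 2: 4 total
Accepted: 0

None


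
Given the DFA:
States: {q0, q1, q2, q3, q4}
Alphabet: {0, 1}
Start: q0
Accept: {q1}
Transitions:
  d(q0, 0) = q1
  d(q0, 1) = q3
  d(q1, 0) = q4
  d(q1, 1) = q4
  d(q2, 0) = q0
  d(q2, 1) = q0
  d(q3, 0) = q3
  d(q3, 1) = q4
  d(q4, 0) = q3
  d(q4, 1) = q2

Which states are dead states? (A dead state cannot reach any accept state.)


Forward reachability from each state:
  q0 -> reaches accept state q1 (live)
  q1 -> reaches accept state q1 (live)
  q2 -> reaches accept state q1 (live)
  q3 -> reaches accept state q1 (live)
  q4 -> reaches accept state q1 (live)

None (all states can reach an accept state)


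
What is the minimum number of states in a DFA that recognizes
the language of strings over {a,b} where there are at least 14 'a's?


States: count = 0, 1, ..., 13, and a final '>= 14' state.
Total: 14 + 1 = 15. Accept = '>= 14' state.

15


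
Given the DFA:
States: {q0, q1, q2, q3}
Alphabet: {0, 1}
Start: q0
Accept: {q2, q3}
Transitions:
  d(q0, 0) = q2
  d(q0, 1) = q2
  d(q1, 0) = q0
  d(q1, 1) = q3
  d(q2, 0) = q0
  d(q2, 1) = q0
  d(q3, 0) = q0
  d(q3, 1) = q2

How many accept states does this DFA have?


Accept states listed: {q2, q3}
Counting: q2(1) q3(2)

2


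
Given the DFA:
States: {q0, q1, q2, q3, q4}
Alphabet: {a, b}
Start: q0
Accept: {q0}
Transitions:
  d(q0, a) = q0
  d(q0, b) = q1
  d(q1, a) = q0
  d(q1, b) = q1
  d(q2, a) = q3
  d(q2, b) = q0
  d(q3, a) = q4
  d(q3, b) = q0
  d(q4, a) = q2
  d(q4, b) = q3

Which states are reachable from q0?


BFS from q0:
  layer 0: {q0}
  layer 1: {q1}

{q0, q1}


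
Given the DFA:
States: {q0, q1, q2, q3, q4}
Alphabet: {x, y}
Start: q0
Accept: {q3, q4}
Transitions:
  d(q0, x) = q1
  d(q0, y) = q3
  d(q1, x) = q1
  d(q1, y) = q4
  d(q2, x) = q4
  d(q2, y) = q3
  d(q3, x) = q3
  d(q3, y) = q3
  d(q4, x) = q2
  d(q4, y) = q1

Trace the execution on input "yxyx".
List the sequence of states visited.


Input: yxyx
d(q0, y) = q3
d(q3, x) = q3
d(q3, y) = q3
d(q3, x) = q3


q0 -> q3 -> q3 -> q3 -> q3


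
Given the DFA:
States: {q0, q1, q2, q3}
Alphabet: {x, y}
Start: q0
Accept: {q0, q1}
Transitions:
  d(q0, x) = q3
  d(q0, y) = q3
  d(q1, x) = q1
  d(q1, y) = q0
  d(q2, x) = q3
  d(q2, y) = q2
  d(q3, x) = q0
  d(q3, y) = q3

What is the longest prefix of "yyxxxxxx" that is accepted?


Run the DFA, marking each prefix where the state is accepting:
  "" -> q0 [accept]
  "y" -> q3 [reject]
  "yy" -> q3 [reject]
  "yyx" -> q0 [accept]
  "yyxx" -> q3 [reject]
  "yyxxx" -> q0 [accept]
  "yyxxxx" -> q3 [reject]
  "yyxxxxx" -> q0 [accept]
  "yyxxxxxx" -> q3 [reject]

"yyxxxxx"


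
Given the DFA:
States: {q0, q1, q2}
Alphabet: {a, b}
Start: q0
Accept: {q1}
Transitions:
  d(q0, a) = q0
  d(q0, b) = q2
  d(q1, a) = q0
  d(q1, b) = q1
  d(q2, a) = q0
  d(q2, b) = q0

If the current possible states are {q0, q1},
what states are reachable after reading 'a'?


Apply transition on 'a' from each current state:
  d(q0, a) = q0
  d(q1, a) = q0

{q0}


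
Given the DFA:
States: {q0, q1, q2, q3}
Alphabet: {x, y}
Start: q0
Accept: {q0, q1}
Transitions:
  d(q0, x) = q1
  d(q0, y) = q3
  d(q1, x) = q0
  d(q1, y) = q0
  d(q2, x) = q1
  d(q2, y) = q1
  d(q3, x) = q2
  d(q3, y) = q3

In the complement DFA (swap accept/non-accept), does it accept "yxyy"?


Trace: q0 -> q3 -> q2 -> q1 -> q0
Final: q0
Original accept: {q0, q1}
Complement: q0 is in original accept

No, complement rejects (original accepts)


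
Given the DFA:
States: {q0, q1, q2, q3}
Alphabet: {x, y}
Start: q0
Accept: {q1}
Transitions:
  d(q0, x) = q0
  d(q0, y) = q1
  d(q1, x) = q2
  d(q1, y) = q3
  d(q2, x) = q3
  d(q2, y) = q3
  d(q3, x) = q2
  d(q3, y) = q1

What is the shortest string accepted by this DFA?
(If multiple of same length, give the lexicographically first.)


BFS by string length (lex-first path to each state shown):
  len 0: q0<-""
  len 1: q0<-"x", q1<-"y"
Found accept state at length 1.

"y"


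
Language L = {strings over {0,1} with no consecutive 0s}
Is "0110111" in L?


'00' does not occur

Yes, "0110111" is in L


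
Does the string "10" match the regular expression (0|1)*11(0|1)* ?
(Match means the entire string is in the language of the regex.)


|string| = 2; first = '1'; last = '0'

No, "10" does not match (0|1)*11(0|1)*


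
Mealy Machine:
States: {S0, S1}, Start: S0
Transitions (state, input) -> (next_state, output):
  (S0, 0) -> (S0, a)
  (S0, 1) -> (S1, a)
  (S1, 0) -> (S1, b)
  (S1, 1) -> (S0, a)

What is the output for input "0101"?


Step-by-step:
  (S0, 0) -> (S0, a)
  (S0, 1) -> (S1, a)
  (S1, 0) -> (S1, b)
  (S1, 1) -> (S0, a)

"aaba"


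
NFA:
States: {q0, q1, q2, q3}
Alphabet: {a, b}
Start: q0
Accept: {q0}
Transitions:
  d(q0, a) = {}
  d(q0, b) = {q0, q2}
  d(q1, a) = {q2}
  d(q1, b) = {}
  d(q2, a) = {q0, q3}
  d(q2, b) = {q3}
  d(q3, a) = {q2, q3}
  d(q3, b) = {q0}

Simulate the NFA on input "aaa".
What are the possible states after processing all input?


Start: {q0}
  --a--> {}
  --a--> {}
  --a--> {}

{} (empty set, no valid transitions)


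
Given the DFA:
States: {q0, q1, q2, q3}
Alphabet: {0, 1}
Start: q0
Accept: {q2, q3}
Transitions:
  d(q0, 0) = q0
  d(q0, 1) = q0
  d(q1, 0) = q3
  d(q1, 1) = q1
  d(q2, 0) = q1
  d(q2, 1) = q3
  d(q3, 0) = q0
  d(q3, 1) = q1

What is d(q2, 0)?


Looking up transition d(q2, 0)

q1


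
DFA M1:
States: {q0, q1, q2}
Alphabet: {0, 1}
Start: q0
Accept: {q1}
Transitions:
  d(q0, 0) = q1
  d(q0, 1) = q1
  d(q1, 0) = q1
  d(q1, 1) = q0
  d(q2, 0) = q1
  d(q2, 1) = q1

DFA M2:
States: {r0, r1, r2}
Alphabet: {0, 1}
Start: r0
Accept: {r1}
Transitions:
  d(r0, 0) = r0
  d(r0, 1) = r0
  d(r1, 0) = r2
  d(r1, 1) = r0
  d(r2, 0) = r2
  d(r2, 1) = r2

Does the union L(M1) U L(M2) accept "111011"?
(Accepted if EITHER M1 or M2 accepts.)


M1: final=q1 accepted=True
M2: final=r0 accepted=False

Yes, union accepts


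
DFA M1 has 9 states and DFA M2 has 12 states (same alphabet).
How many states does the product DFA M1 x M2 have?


Product construction pairs every M1 state with every M2 state.
9 * 12 = 108

108


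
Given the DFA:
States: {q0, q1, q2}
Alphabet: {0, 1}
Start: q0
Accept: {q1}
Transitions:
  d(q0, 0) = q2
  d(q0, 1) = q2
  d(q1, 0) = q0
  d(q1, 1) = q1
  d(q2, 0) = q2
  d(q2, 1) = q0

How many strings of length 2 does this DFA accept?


Enumerating all length-2 strings:
  "00" -> q2 [reject]
  "01" -> q0 [reject]
  "10" -> q2 [reject]
  "11" -> q0 [reject]

0 out of 4


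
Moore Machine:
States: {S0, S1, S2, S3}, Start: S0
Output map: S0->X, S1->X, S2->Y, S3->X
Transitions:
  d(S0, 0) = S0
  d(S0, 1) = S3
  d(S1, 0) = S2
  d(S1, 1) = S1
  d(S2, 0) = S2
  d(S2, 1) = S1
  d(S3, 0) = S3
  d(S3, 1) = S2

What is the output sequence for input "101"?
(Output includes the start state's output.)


Start: S0 (output X)
  --1--> S3 (output X)
  --0--> S3 (output X)
  --1--> S2 (output Y)

"XXXY"


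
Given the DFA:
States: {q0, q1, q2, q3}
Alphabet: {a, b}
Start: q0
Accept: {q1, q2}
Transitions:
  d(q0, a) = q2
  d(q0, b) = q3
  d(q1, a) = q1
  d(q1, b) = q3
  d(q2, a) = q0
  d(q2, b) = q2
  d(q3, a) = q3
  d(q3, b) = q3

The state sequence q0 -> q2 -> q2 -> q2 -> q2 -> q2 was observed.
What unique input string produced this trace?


Trace back each transition to find the symbol:
  q0 --[a]--> q2
  q2 --[b]--> q2
  q2 --[b]--> q2
  q2 --[b]--> q2
  q2 --[b]--> q2

"abbbb"


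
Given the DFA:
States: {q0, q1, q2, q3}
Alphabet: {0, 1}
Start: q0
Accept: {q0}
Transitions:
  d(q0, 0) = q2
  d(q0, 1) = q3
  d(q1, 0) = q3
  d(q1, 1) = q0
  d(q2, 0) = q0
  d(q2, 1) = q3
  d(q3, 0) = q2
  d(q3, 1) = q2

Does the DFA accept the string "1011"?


Trace: q0 -> q3 -> q2 -> q3 -> q2
Final state: q2
Accept states: {q0}

No, rejected (final state q2 is not an accept state)


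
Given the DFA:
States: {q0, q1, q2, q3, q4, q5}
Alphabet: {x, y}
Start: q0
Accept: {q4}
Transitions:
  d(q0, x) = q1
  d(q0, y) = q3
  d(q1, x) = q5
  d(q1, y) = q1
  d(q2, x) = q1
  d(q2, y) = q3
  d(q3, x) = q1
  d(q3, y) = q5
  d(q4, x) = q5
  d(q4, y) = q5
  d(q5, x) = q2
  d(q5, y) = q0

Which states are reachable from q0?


BFS from q0:
  layer 0: {q0}
  layer 1: {q1, q3}
  layer 2: {q5}
  layer 3: {q2}

{q0, q1, q2, q3, q5}


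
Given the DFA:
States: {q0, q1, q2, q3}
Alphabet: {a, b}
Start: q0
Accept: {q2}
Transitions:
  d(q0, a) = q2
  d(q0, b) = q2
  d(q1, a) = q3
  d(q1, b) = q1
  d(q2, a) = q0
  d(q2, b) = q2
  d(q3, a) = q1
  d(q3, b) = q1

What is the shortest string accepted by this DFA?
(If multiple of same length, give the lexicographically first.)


BFS by string length (lex-first path to each state shown):
  len 0: q0<-""
  len 1: q2<-"a"
Found accept state at length 1.

"a"


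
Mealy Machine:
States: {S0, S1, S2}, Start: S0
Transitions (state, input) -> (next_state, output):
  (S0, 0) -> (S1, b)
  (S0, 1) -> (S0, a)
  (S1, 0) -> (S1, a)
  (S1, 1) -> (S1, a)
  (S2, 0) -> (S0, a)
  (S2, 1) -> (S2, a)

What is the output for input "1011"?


Step-by-step:
  (S0, 1) -> (S0, a)
  (S0, 0) -> (S1, b)
  (S1, 1) -> (S1, a)
  (S1, 1) -> (S1, a)

"abaa"


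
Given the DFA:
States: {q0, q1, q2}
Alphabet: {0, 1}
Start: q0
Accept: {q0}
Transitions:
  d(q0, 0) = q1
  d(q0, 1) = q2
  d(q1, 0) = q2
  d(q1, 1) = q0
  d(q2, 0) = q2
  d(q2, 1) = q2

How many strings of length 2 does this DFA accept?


Enumerating all length-2 strings:
  "00" -> q2 [reject]
  "01" -> q0 [accept]
  "10" -> q2 [reject]
  "11" -> q2 [reject]

1 out of 4


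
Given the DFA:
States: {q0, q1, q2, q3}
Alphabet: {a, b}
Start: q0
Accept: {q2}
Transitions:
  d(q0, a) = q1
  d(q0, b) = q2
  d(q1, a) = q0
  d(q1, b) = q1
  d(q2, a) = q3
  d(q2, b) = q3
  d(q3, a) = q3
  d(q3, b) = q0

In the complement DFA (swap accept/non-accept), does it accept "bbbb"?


Trace: q0 -> q2 -> q3 -> q0 -> q2
Final: q2
Original accept: {q2}
Complement: q2 is in original accept

No, complement rejects (original accepts)


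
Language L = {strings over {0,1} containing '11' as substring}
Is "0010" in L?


'11' does not occur

No, "0010" is not in L


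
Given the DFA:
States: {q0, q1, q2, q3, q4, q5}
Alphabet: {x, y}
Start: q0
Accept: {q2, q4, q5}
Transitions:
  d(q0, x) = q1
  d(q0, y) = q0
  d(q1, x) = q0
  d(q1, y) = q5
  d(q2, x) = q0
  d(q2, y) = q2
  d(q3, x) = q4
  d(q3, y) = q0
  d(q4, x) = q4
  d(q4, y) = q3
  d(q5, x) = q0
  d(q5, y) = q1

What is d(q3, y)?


Looking up transition d(q3, y)

q0


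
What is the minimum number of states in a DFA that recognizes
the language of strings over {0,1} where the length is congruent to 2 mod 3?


States track (length) mod 3.
Need 3 states: one per remainder 0..2; accept = remainder 2.

3


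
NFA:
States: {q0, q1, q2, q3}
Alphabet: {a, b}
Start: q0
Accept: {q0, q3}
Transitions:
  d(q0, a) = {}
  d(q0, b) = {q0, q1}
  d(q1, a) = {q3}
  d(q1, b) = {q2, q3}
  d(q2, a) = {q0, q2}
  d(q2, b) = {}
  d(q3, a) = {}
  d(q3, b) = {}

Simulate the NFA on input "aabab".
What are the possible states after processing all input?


Start: {q0}
  --a--> {}
  --a--> {}
  --b--> {}
  --a--> {}
  --b--> {}

{} (empty set, no valid transitions)


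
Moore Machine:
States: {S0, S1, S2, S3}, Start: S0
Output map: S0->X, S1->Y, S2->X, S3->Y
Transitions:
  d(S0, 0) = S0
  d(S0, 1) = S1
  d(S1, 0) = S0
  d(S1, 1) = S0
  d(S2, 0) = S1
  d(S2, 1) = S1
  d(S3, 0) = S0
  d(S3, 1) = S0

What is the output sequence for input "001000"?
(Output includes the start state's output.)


Start: S0 (output X)
  --0--> S0 (output X)
  --0--> S0 (output X)
  --1--> S1 (output Y)
  --0--> S0 (output X)
  --0--> S0 (output X)
  --0--> S0 (output X)

"XXXYXXX"


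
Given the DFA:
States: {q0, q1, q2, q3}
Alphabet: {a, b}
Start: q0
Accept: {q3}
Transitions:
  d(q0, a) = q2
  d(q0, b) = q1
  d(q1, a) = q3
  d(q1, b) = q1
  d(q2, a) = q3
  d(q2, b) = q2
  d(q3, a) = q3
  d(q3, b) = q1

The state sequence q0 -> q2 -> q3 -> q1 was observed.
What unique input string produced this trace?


Trace back each transition to find the symbol:
  q0 --[a]--> q2
  q2 --[a]--> q3
  q3 --[b]--> q1

"aab"


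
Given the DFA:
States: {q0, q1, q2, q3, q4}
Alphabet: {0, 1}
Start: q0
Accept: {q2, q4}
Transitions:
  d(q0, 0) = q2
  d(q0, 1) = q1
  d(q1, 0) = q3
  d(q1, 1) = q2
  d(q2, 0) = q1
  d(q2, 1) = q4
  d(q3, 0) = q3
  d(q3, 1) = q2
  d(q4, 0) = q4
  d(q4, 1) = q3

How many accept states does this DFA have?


Accept states listed: {q2, q4}
Counting: q2(1) q4(2)

2


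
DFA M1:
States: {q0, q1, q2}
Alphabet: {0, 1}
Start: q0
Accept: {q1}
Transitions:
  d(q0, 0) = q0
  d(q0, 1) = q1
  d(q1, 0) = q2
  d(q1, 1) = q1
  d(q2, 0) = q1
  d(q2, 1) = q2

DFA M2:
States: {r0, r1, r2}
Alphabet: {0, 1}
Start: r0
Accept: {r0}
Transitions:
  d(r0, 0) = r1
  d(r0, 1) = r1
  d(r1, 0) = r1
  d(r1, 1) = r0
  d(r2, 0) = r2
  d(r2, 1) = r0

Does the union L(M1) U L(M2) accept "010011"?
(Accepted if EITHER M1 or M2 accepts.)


M1: final=q1 accepted=True
M2: final=r1 accepted=False

Yes, union accepts


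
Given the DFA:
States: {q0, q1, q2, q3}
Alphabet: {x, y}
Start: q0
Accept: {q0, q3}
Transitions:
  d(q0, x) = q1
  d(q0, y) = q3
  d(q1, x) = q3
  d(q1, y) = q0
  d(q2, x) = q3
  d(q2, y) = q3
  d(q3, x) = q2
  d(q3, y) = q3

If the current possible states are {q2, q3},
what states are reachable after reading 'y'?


Apply transition on 'y' from each current state:
  d(q2, y) = q3
  d(q3, y) = q3

{q3}


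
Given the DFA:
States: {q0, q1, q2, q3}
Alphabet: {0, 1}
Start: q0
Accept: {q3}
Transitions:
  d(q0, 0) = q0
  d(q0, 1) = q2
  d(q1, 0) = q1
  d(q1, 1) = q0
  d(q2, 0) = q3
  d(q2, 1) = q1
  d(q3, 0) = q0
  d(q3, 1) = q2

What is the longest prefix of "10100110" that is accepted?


Run the DFA, marking each prefix where the state is accepting:
  "" -> q0 [reject]
  "1" -> q2 [reject]
  "10" -> q3 [accept]
  "101" -> q2 [reject]
  "1010" -> q3 [accept]
  "10100" -> q0 [reject]
  "101001" -> q2 [reject]
  "1010011" -> q1 [reject]
  "10100110" -> q1 [reject]

"1010"


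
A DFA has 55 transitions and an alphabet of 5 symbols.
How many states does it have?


Each state has exactly one transition per symbol.
states = transitions / |alphabet| = 55 / 5 = 11

11


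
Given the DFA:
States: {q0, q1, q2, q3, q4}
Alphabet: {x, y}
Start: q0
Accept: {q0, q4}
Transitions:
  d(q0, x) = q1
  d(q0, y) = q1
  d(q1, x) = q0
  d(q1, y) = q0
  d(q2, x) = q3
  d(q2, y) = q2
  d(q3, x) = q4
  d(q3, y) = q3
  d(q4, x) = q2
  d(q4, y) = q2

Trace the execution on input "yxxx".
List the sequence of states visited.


Input: yxxx
d(q0, y) = q1
d(q1, x) = q0
d(q0, x) = q1
d(q1, x) = q0


q0 -> q1 -> q0 -> q1 -> q0


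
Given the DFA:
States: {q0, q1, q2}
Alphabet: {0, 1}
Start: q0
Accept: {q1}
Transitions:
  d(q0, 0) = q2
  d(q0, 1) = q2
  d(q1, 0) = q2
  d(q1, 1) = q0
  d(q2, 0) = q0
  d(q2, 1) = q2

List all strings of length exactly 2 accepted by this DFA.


All strings of length 2: 4 total
Accepted: 0

None


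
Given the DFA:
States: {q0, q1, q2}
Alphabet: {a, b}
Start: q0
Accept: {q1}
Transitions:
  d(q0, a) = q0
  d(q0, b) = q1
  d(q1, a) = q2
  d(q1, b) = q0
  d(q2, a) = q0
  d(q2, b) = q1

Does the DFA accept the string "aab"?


Trace: q0 -> q0 -> q0 -> q1
Final state: q1
Accept states: {q1}

Yes, accepted (final state q1 is an accept state)


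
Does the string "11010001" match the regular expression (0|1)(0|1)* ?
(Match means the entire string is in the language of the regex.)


|string| = 8; first = '1'; last = '1'

Yes, "11010001" matches (0|1)(0|1)*


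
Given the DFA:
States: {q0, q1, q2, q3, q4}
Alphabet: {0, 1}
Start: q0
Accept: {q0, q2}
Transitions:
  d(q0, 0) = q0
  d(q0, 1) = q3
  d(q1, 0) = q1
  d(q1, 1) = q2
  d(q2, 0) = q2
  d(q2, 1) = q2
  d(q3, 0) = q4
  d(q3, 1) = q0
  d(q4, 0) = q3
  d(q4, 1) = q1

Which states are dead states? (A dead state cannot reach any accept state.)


Forward reachability from each state:
  q0 -> reaches accept state q0 (live)
  q1 -> reaches accept state q2 (live)
  q2 -> reaches accept state q2 (live)
  q3 -> reaches accept state q0 (live)
  q4 -> reaches accept state q0 (live)

None (all states can reach an accept state)


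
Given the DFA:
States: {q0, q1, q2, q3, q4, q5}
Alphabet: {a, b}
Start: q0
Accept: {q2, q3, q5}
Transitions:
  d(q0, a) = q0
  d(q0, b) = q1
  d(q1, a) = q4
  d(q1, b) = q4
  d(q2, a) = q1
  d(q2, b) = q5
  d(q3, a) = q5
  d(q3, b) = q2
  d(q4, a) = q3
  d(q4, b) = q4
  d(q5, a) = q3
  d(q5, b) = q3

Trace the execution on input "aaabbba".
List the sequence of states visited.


Input: aaabbba
d(q0, a) = q0
d(q0, a) = q0
d(q0, a) = q0
d(q0, b) = q1
d(q1, b) = q4
d(q4, b) = q4
d(q4, a) = q3


q0 -> q0 -> q0 -> q0 -> q1 -> q4 -> q4 -> q3


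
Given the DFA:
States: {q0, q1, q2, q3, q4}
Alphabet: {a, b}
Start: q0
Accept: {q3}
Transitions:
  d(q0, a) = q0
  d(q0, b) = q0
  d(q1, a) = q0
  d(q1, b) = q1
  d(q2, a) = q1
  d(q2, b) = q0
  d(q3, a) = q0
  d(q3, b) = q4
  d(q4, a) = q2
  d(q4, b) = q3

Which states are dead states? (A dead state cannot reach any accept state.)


Forward reachability from each state:
  q0 -> reaches {q0}, no accept state (dead)
  q1 -> reaches {q0, q1}, no accept state (dead)
  q2 -> reaches {q0, q1, q2}, no accept state (dead)
  q3 -> reaches accept state q3 (live)
  q4 -> reaches accept state q3 (live)

{q0, q1, q2}


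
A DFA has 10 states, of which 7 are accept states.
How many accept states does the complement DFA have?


Complement swaps accept and non-accept states.
10 - 7 = 3

3


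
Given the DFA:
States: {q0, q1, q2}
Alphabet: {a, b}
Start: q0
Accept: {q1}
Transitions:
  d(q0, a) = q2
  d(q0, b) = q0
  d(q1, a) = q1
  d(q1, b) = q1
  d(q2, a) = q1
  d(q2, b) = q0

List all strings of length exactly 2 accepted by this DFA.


All strings of length 2: 4 total
Accepted: 1

"aa"


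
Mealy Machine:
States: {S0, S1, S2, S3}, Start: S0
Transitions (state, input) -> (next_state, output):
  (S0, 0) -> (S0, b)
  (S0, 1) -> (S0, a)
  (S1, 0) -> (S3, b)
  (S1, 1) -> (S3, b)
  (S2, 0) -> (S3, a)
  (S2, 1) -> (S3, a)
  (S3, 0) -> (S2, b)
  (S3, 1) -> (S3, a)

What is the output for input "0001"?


Step-by-step:
  (S0, 0) -> (S0, b)
  (S0, 0) -> (S0, b)
  (S0, 0) -> (S0, b)
  (S0, 1) -> (S0, a)

"bbba"


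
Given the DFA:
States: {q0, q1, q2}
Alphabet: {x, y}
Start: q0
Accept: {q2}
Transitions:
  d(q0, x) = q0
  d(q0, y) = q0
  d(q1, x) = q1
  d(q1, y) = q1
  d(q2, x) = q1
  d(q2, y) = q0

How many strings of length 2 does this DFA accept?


Enumerating all length-2 strings:
  "xx" -> q0 [reject]
  "xy" -> q0 [reject]
  "yx" -> q0 [reject]
  "yy" -> q0 [reject]

0 out of 4


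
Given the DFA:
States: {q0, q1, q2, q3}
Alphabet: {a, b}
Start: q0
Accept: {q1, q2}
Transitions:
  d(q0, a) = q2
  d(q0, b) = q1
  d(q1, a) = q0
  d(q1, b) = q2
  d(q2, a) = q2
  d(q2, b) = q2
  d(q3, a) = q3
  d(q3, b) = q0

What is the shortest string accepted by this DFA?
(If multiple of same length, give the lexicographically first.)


BFS by string length (lex-first path to each state shown):
  len 0: q0<-""
  len 1: q1<-"b", q2<-"a"
Found accept state at length 1.

"a"


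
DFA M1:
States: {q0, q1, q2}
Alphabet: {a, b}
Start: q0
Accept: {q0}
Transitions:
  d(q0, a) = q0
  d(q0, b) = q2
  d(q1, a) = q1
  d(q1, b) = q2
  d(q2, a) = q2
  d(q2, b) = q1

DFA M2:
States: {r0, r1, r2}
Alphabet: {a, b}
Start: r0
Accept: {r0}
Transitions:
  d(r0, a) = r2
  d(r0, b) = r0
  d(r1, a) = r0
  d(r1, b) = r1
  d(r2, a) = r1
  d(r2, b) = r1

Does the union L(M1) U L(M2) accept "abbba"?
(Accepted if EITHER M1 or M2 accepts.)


M1: final=q2 accepted=False
M2: final=r0 accepted=True

Yes, union accepts


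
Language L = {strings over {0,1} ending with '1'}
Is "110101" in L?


last symbol = '1'

Yes, "110101" is in L


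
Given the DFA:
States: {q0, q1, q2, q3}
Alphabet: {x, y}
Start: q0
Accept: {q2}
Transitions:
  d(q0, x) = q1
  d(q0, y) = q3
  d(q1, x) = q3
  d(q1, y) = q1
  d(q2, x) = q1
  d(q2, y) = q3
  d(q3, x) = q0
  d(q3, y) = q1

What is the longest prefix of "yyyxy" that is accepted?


Run the DFA, marking each prefix where the state is accepting:
  "" -> q0 [reject]
  "y" -> q3 [reject]
  "yy" -> q1 [reject]
  "yyy" -> q1 [reject]
  "yyyx" -> q3 [reject]
  "yyyxy" -> q1 [reject]

No prefix is accepted


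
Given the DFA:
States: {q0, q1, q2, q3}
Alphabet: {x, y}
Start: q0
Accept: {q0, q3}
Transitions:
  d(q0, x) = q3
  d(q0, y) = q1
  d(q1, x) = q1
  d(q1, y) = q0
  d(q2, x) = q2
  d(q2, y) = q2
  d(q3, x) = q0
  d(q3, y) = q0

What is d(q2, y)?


Looking up transition d(q2, y)

q2


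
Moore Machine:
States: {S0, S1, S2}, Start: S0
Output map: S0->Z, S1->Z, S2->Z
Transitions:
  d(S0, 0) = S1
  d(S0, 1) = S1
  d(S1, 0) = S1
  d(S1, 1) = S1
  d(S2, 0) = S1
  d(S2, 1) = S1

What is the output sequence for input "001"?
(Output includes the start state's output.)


Start: S0 (output Z)
  --0--> S1 (output Z)
  --0--> S1 (output Z)
  --1--> S1 (output Z)

"ZZZZ"


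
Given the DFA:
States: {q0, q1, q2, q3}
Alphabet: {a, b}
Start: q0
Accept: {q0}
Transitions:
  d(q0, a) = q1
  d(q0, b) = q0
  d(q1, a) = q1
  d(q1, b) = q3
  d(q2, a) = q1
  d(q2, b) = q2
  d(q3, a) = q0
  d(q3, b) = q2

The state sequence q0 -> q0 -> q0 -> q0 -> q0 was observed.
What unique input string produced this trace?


Trace back each transition to find the symbol:
  q0 --[b]--> q0
  q0 --[b]--> q0
  q0 --[b]--> q0
  q0 --[b]--> q0

"bbbb"


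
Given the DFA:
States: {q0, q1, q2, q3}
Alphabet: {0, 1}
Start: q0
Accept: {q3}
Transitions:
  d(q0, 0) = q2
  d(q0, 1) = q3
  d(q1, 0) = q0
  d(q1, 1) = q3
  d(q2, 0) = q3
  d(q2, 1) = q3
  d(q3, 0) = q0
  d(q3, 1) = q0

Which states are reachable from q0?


BFS from q0:
  layer 0: {q0}
  layer 1: {q2, q3}

{q0, q2, q3}


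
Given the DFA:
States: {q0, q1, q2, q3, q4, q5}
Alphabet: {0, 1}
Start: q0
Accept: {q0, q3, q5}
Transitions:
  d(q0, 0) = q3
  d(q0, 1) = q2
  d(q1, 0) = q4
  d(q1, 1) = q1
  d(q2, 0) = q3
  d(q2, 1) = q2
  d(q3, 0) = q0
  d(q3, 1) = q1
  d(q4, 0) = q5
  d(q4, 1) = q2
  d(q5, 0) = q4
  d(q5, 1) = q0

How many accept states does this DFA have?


Accept states listed: {q0, q3, q5}
Counting: q0(1) q3(2) q5(3)

3


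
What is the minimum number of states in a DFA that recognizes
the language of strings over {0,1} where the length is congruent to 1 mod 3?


States track (length) mod 3.
Need 3 states: one per remainder 0..2; accept = remainder 1.

3


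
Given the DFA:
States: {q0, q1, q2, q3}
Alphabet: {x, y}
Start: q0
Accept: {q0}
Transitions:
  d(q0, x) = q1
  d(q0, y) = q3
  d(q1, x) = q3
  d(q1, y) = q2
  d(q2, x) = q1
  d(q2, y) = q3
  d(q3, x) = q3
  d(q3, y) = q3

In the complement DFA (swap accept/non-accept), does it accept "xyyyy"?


Trace: q0 -> q1 -> q2 -> q3 -> q3 -> q3
Final: q3
Original accept: {q0}
Complement: q3 is not in original accept

Yes, complement accepts (original rejects)


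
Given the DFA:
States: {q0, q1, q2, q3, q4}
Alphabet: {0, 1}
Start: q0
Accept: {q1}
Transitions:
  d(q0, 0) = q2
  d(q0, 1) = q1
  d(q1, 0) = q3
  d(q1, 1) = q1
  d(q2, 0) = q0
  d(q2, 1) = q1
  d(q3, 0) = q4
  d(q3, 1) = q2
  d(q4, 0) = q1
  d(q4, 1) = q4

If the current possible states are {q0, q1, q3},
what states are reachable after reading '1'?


Apply transition on '1' from each current state:
  d(q0, 1) = q1
  d(q1, 1) = q1
  d(q3, 1) = q2

{q1, q2}


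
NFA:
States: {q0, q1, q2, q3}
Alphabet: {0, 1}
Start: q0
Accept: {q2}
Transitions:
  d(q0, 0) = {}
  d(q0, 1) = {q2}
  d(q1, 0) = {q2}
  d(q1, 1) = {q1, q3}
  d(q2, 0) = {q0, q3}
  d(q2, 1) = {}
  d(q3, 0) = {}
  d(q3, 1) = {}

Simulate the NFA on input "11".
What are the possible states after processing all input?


Start: {q0}
  --1--> {q2}
  --1--> {}

{} (empty set, no valid transitions)


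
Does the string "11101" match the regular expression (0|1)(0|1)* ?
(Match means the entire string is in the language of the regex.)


|string| = 5; first = '1'; last = '1'

Yes, "11101" matches (0|1)(0|1)*


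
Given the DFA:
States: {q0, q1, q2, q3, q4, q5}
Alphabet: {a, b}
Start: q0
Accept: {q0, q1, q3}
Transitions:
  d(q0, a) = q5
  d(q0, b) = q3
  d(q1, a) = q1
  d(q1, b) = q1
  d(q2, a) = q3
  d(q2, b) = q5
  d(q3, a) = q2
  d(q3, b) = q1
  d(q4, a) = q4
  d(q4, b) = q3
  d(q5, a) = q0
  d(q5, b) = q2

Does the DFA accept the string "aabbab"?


Trace: q0 -> q5 -> q0 -> q3 -> q1 -> q1 -> q1
Final state: q1
Accept states: {q0, q1, q3}

Yes, accepted (final state q1 is an accept state)
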